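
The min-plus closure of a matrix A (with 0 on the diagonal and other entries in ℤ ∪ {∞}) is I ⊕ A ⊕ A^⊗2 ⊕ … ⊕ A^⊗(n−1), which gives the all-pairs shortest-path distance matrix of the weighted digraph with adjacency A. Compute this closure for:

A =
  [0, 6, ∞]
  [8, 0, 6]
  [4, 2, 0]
Closure =
  [0, 6, 12]
  [8, 0, 6]
  [4, 2, 0]

This is the Floyd-Warshall all-pairs shortest-path computation. For each intermediate vertex k = 0, 1, …, 2, update dist[i][j] ← min(dist[i][j], dist[i][k] + dist[k][j]). The final matrix gives, for each (i, j), the minimum total weight of any directed path from i to j (possibly empty when i = j).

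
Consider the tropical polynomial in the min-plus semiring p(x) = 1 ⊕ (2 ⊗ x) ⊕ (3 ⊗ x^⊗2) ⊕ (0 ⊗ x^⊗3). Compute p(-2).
p(-2) = -6

A tropical monomial a ⊗ x^⊗i evaluates to a + i · x. Evaluating each term at x = -2:
  Term 0 contributes 1 + 0 · -2 = 1
  Term 1 contributes 2 + 1 · -2 = 0
  Term 2 contributes 3 + 2 · -2 = -1
  Term 3 contributes 0 + 3 · -2 = -6
p(-2) = ⊕ of these = min[1, 0, -1, -6] = -6.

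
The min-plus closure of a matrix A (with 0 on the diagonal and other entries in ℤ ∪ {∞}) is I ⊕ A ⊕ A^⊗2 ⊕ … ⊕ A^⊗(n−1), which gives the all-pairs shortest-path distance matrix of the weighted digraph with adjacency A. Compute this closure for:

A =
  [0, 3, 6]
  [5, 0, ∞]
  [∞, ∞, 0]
Closure =
  [0, 3, 6]
  [5, 0, 11]
  [∞, ∞, 0]

This is the Floyd-Warshall all-pairs shortest-path computation. For each intermediate vertex k = 0, 1, …, 2, update dist[i][j] ← min(dist[i][j], dist[i][k] + dist[k][j]). The final matrix gives, for each (i, j), the minimum total weight of any directed path from i to j (possibly empty when i = j).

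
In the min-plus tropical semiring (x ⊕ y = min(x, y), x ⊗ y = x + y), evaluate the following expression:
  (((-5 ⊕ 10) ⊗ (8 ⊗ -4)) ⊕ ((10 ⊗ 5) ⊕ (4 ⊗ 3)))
(((-5 ⊕ 10) ⊗ (8 ⊗ -4)) ⊕ ((10 ⊗ 5) ⊕ (4 ⊗ 3))) = -1

Expand innermost to outermost. Recall ⊕ takes the minimum of its arguments and ⊗ takes their sum. Working out the expression (((-5 ⊕ 10) ⊗ (8 ⊗ -4)) ⊕ ((10 ⊗ 5) ⊕ (4 ⊗ 3))) gives -1.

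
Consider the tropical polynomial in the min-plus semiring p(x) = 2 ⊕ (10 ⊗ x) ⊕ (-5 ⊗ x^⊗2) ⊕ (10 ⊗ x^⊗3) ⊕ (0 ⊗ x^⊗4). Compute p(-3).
p(-3) = -12

A tropical monomial a ⊗ x^⊗i evaluates to a + i · x. Evaluating each term at x = -3:
  Term 0 contributes 2 + 0 · -3 = 2
  Term 1 contributes 10 + 1 · -3 = 7
  Term 2 contributes -5 + 2 · -3 = -11
  Term 3 contributes 10 + 3 · -3 = 1
  Term 4 contributes 0 + 4 · -3 = -12
p(-3) = ⊕ of these = min[2, 7, -11, 1, -12] = -12.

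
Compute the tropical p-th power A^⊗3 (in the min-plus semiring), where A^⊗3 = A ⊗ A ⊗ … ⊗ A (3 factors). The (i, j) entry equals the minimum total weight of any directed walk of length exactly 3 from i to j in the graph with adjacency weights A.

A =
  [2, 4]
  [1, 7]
A^⊗3 =
  [6, 8]
  [5, 7]

Each entry (A^⊗3)_ij equals the minimum over all length-3 walks i = v_0 → v_1 → … → v_3 = j of Σ_t A[v_t][v_{t+1}]. For example, for (i, j) = (0, 1) we minimise over 4 possible intermediate vertex sequences; the minimum is 8, attained along the walk 0 → 0 → 0 → 1.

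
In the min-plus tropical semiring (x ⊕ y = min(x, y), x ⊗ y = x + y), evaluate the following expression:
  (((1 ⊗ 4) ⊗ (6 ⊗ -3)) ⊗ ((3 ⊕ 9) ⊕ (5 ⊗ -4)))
(((1 ⊗ 4) ⊗ (6 ⊗ -3)) ⊗ ((3 ⊕ 9) ⊕ (5 ⊗ -4))) = 9

Expand innermost to outermost. Recall ⊕ takes the minimum of its arguments and ⊗ takes their sum. Working out the expression (((1 ⊗ 4) ⊗ (6 ⊗ -3)) ⊗ ((3 ⊕ 9) ⊕ (5 ⊗ -4))) gives 9.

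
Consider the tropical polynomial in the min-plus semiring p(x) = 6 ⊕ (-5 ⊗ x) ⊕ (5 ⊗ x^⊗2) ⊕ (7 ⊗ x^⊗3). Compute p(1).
p(1) = -4

A tropical monomial a ⊗ x^⊗i evaluates to a + i · x. Evaluating each term at x = 1:
  Term 0 contributes 6 + 0 · 1 = 6
  Term 1 contributes -5 + 1 · 1 = -4
  Term 2 contributes 5 + 2 · 1 = 7
  Term 3 contributes 7 + 3 · 1 = 10
p(1) = ⊕ of these = min[6, -4, 7, 10] = -4.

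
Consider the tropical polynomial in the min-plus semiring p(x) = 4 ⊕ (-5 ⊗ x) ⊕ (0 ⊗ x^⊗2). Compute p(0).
p(0) = -5

A tropical monomial a ⊗ x^⊗i evaluates to a + i · x. Evaluating each term at x = 0:
  Term 0 contributes 4 + 0 · 0 = 4
  Term 1 contributes -5 + 1 · 0 = -5
  Term 2 contributes 0 + 2 · 0 = 0
p(0) = ⊕ of these = min[4, -5, 0] = -5.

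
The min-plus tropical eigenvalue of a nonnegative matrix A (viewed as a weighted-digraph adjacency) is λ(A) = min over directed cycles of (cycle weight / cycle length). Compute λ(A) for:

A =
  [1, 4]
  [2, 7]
λ(A) = 1

Enumerate directed cycles and compute their means (weight / length). Sample:
  cycle 0 → 0: weight = 1, length = 1, mean = 1/1 ≈ 1.000
  cycle 1 → 1: weight = 7, length = 1, mean = 7/1 ≈ 7.000
  cycle 0 → 1 → 0: weight = 6, length = 2, mean = 6/2 ≈ 3.000
  cycle 1 → 0 → 1: weight = 6, length = 2, mean = 6/2 ≈ 3.000
Minimum mean = 1.000, attained e.g. along the cycle 0 → 0 with weight 1 and length 1. So λ(A) = 1/1 = 1.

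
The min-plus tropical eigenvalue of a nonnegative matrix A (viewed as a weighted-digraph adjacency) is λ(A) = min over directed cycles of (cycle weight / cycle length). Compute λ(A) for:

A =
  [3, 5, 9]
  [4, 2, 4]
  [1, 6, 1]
λ(A) = 1

Enumerate directed cycles and compute their means (weight / length). Sample:
  cycle 0 → 0: weight = 3, length = 1, mean = 3/1 ≈ 3.000
  cycle 1 → 1: weight = 2, length = 1, mean = 2/1 ≈ 2.000
  cycle 2 → 2: weight = 1, length = 1, mean = 1/1 ≈ 1.000
  cycle 0 → 1 → 0: weight = 9, length = 2, mean = 9/2 ≈ 4.500
  cycle 0 → 2 → 0: weight = 10, length = 2, mean = 10/2 ≈ 5.000
  cycle 1 → 0 → 1: weight = 9, length = 2, mean = 9/2 ≈ 4.500
Minimum mean = 1.000, attained e.g. along the cycle 2 → 2 with weight 1 and length 1. So λ(A) = 1/1 = 1.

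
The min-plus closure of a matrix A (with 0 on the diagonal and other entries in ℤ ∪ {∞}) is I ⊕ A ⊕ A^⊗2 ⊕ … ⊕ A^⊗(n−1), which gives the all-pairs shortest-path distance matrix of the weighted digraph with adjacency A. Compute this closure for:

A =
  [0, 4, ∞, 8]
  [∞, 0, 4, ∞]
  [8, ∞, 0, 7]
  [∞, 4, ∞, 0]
Closure =
  [0, 4, 8, 8]
  [12, 0, 4, 11]
  [8, 11, 0, 7]
  [16, 4, 8, 0]

This is the Floyd-Warshall all-pairs shortest-path computation. For each intermediate vertex k = 0, 1, …, 3, update dist[i][j] ← min(dist[i][j], dist[i][k] + dist[k][j]). The final matrix gives, for each (i, j), the minimum total weight of any directed path from i to j (possibly empty when i = j).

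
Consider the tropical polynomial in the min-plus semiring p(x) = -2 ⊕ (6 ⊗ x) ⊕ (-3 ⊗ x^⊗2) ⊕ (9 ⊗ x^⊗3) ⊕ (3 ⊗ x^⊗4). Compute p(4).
p(4) = -2

A tropical monomial a ⊗ x^⊗i evaluates to a + i · x. Evaluating each term at x = 4:
  Term 0 contributes -2 + 0 · 4 = -2
  Term 1 contributes 6 + 1 · 4 = 10
  Term 2 contributes -3 + 2 · 4 = 5
  Term 3 contributes 9 + 3 · 4 = 21
  Term 4 contributes 3 + 4 · 4 = 19
p(4) = ⊕ of these = min[-2, 10, 5, 21, 19] = -2.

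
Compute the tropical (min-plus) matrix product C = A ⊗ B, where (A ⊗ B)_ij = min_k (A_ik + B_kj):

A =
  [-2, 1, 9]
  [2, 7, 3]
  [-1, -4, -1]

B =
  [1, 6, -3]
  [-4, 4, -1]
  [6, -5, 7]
A ⊗ B =
  [-3, 4, -5]
  [3, -2, -1]
  [-8, -6, -5]

Apply the min-plus product entry-by-entry:
  C[0][0] = min over k of (A[0][0] + B[0][0] = -2 + 1 = -1, A[0][1] + B[1][0] = 1 + -4 = -3, A[0][2] + B[2][0] = 9 + 6 = 15) = -3 (attained at k = 1)
  C[0][1] = min over k of (A[0][0] + B[0][1] = -2 + 6 = 4, A[0][1] + B[1][1] = 1 + 4 = 5, A[0][2] + B[2][1] = 9 + -5 = 4) = 4 (attained at k = 0)
  C[0][2] = min over k of (A[0][0] + B[0][2] = -2 + -3 = -5, A[0][1] + B[1][2] = 1 + -1 = 0, A[0][2] + B[2][2] = 9 + 7 = 16) = -5 (attained at k = 0)
  C[1][0] = min over k of (A[1][0] + B[0][0] = 2 + 1 = 3, A[1][1] + B[1][0] = 7 + -4 = 3, A[1][2] + B[2][0] = 3 + 6 = 9) = 3 (attained at k = 0)
  C[1][1] = min over k of (A[1][0] + B[0][1] = 2 + 6 = 8, A[1][1] + B[1][1] = 7 + 4 = 11, A[1][2] + B[2][1] = 3 + -5 = -2) = -2 (attained at k = 2)
  C[1][2] = min over k of (A[1][0] + B[0][2] = 2 + -3 = -1, A[1][1] + B[1][2] = 7 + -1 = 6, A[1][2] + B[2][2] = 3 + 7 = 10) = -1 (attained at k = 0)
  C[2][0] = min over k of (A[2][0] + B[0][0] = -1 + 1 = 0, A[2][1] + B[1][0] = -4 + -4 = -8, A[2][2] + B[2][0] = -1 + 6 = 5) = -8 (attained at k = 1)
  C[2][1] = min over k of (A[2][0] + B[0][1] = -1 + 6 = 5, A[2][1] + B[1][1] = -4 + 4 = 0, A[2][2] + B[2][1] = -1 + -5 = -6) = -6 (attained at k = 2)
  C[2][2] = min over k of (A[2][0] + B[0][2] = -1 + -3 = -4, A[2][1] + B[1][2] = -4 + -1 = -5, A[2][2] + B[2][2] = -1 + 7 = 6) = -5 (attained at k = 1)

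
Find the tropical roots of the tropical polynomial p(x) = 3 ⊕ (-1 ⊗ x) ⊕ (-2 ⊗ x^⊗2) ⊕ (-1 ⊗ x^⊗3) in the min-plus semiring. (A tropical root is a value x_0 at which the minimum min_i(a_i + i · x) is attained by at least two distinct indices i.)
Roots: {-1, 1, 4}

Each tropical root is a break point of the lower envelope of the lines y = a_i + i · x (there are 4 lines, with slopes 0, 1, ..., 3). Only the lines that attain the minimum somewhere contribute to roots; other lines are dominated. Here the surviving (envelope) indices are i = 3, i = 2, i = 1, i = 0.
Intersections between consecutive envelope lines give the roots: for adjacent envelope indices i < j the intersection is x = (a_i − a_j) / (j − i). Reading off the sorted break points: {-1, 1, 4}.
Verification: at each break x_0, at least two indices attain the minimum of min_i(a_i + i · x_0).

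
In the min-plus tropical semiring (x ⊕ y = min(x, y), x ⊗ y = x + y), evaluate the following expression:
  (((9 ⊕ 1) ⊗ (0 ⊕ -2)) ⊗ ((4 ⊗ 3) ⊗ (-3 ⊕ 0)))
(((9 ⊕ 1) ⊗ (0 ⊕ -2)) ⊗ ((4 ⊗ 3) ⊗ (-3 ⊕ 0))) = 3

Expand innermost to outermost. Recall ⊕ takes the minimum of its arguments and ⊗ takes their sum. Working out the expression (((9 ⊕ 1) ⊗ (0 ⊕ -2)) ⊗ ((4 ⊗ 3) ⊗ (-3 ⊕ 0))) gives 3.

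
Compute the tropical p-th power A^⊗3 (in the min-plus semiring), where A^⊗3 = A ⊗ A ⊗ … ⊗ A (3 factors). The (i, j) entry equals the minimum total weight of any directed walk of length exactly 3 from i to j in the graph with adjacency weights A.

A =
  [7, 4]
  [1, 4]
A^⊗3 =
  [9, 9]
  [6, 9]

Each entry (A^⊗3)_ij equals the minimum over all length-3 walks i = v_0 → v_1 → … → v_3 = j of Σ_t A[v_t][v_{t+1}]. For example, for (i, j) = (0, 1) we minimise over 4 possible intermediate vertex sequences; the minimum is 9, attained along the walk 0 → 1 → 0 → 1.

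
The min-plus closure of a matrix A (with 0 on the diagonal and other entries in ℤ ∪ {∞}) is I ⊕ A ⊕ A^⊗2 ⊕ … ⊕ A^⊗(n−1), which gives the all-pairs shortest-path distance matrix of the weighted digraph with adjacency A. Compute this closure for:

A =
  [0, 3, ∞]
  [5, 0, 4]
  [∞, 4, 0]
Closure =
  [0, 3, 7]
  [5, 0, 4]
  [9, 4, 0]

This is the Floyd-Warshall all-pairs shortest-path computation. For each intermediate vertex k = 0, 1, …, 2, update dist[i][j] ← min(dist[i][j], dist[i][k] + dist[k][j]). The final matrix gives, for each (i, j), the minimum total weight of any directed path from i to j (possibly empty when i = j).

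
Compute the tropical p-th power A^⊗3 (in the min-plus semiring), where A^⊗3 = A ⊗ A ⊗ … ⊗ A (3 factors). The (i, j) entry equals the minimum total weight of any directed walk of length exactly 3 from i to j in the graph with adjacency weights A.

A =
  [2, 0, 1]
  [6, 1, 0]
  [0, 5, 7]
A^⊗3 =
  [0, 1, 1]
  [1, 0, 1]
  [1, 1, 0]

Each entry (A^⊗3)_ij equals the minimum over all length-3 walks i = v_0 → v_1 → … → v_3 = j of Σ_t A[v_t][v_{t+1}]. For example, for (i, j) = (0, 2) we minimise over 9 possible intermediate vertex sequences; the minimum is 1, attained along the walk 0 → 1 → 1 → 2.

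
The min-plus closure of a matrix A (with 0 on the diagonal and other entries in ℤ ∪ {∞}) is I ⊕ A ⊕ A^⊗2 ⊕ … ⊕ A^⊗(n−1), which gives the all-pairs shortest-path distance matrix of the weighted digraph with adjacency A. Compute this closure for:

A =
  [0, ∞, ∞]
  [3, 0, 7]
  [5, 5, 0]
Closure =
  [0, ∞, ∞]
  [3, 0, 7]
  [5, 5, 0]

This is the Floyd-Warshall all-pairs shortest-path computation. For each intermediate vertex k = 0, 1, …, 2, update dist[i][j] ← min(dist[i][j], dist[i][k] + dist[k][j]). The final matrix gives, for each (i, j), the minimum total weight of any directed path from i to j (possibly empty when i = j).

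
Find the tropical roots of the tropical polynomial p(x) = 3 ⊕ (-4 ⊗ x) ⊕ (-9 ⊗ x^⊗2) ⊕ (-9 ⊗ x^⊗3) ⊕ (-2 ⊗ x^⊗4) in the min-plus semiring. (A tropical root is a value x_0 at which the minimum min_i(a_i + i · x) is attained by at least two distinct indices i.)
Roots: {-7, 0, 5, 7}

Each tropical root is a break point of the lower envelope of the lines y = a_i + i · x (there are 5 lines, with slopes 0, 1, ..., 4). Only the lines that attain the minimum somewhere contribute to roots; other lines are dominated. Here the surviving (envelope) indices are i = 4, i = 3, i = 2, i = 1, i = 0.
Intersections between consecutive envelope lines give the roots: for adjacent envelope indices i < j the intersection is x = (a_i − a_j) / (j − i). Reading off the sorted break points: {-7, 0, 5, 7}.
Verification: at each break x_0, at least two indices attain the minimum of min_i(a_i + i · x_0).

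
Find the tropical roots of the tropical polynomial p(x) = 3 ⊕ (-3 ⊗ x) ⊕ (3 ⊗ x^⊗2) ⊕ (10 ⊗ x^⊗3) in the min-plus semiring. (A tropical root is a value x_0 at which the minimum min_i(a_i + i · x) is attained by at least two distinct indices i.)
Roots: {-7, -6, 6}

Each tropical root is a break point of the lower envelope of the lines y = a_i + i · x (there are 4 lines, with slopes 0, 1, ..., 3). Only the lines that attain the minimum somewhere contribute to roots; other lines are dominated. Here the surviving (envelope) indices are i = 3, i = 2, i = 1, i = 0.
Intersections between consecutive envelope lines give the roots: for adjacent envelope indices i < j the intersection is x = (a_i − a_j) / (j − i). Reading off the sorted break points: {-7, -6, 6}.
Verification: at each break x_0, at least two indices attain the minimum of min_i(a_i + i · x_0).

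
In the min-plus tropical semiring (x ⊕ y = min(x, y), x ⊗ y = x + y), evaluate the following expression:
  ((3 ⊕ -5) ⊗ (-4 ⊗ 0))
((3 ⊕ -5) ⊗ (-4 ⊗ 0)) = -9

Expand innermost to outermost. Recall ⊕ takes the minimum of its arguments and ⊗ takes their sum. Working out the expression ((3 ⊕ -5) ⊗ (-4 ⊗ 0)) gives -9.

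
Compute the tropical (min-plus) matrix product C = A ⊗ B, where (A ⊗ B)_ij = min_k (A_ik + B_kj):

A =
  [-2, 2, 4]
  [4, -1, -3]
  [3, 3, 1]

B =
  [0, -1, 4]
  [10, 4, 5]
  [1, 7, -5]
A ⊗ B =
  [-2, -3, -1]
  [-2, 3, -8]
  [2, 2, -4]

Apply the min-plus product entry-by-entry:
  C[0][0] = min over k of (A[0][0] + B[0][0] = -2 + 0 = -2, A[0][1] + B[1][0] = 2 + 10 = 12, A[0][2] + B[2][0] = 4 + 1 = 5) = -2 (attained at k = 0)
  C[0][1] = min over k of (A[0][0] + B[0][1] = -2 + -1 = -3, A[0][1] + B[1][1] = 2 + 4 = 6, A[0][2] + B[2][1] = 4 + 7 = 11) = -3 (attained at k = 0)
  C[0][2] = min over k of (A[0][0] + B[0][2] = -2 + 4 = 2, A[0][1] + B[1][2] = 2 + 5 = 7, A[0][2] + B[2][2] = 4 + -5 = -1) = -1 (attained at k = 2)
  C[1][0] = min over k of (A[1][0] + B[0][0] = 4 + 0 = 4, A[1][1] + B[1][0] = -1 + 10 = 9, A[1][2] + B[2][0] = -3 + 1 = -2) = -2 (attained at k = 2)
  C[1][1] = min over k of (A[1][0] + B[0][1] = 4 + -1 = 3, A[1][1] + B[1][1] = -1 + 4 = 3, A[1][2] + B[2][1] = -3 + 7 = 4) = 3 (attained at k = 0)
  C[1][2] = min over k of (A[1][0] + B[0][2] = 4 + 4 = 8, A[1][1] + B[1][2] = -1 + 5 = 4, A[1][2] + B[2][2] = -3 + -5 = -8) = -8 (attained at k = 2)
  C[2][0] = min over k of (A[2][0] + B[0][0] = 3 + 0 = 3, A[2][1] + B[1][0] = 3 + 10 = 13, A[2][2] + B[2][0] = 1 + 1 = 2) = 2 (attained at k = 2)
  C[2][1] = min over k of (A[2][0] + B[0][1] = 3 + -1 = 2, A[2][1] + B[1][1] = 3 + 4 = 7, A[2][2] + B[2][1] = 1 + 7 = 8) = 2 (attained at k = 0)
  C[2][2] = min over k of (A[2][0] + B[0][2] = 3 + 4 = 7, A[2][1] + B[1][2] = 3 + 5 = 8, A[2][2] + B[2][2] = 1 + -5 = -4) = -4 (attained at k = 2)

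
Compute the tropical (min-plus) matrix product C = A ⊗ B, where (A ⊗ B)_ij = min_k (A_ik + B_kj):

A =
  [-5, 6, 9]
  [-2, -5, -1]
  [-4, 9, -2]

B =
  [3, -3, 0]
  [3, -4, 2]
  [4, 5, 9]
A ⊗ B =
  [-2, -8, -5]
  [-2, -9, -3]
  [-1, -7, -4]

Apply the min-plus product entry-by-entry:
  C[0][0] = min over k of (A[0][0] + B[0][0] = -5 + 3 = -2, A[0][1] + B[1][0] = 6 + 3 = 9, A[0][2] + B[2][0] = 9 + 4 = 13) = -2 (attained at k = 0)
  C[0][1] = min over k of (A[0][0] + B[0][1] = -5 + -3 = -8, A[0][1] + B[1][1] = 6 + -4 = 2, A[0][2] + B[2][1] = 9 + 5 = 14) = -8 (attained at k = 0)
  C[0][2] = min over k of (A[0][0] + B[0][2] = -5 + 0 = -5, A[0][1] + B[1][2] = 6 + 2 = 8, A[0][2] + B[2][2] = 9 + 9 = 18) = -5 (attained at k = 0)
  C[1][0] = min over k of (A[1][0] + B[0][0] = -2 + 3 = 1, A[1][1] + B[1][0] = -5 + 3 = -2, A[1][2] + B[2][0] = -1 + 4 = 3) = -2 (attained at k = 1)
  C[1][1] = min over k of (A[1][0] + B[0][1] = -2 + -3 = -5, A[1][1] + B[1][1] = -5 + -4 = -9, A[1][2] + B[2][1] = -1 + 5 = 4) = -9 (attained at k = 1)
  C[1][2] = min over k of (A[1][0] + B[0][2] = -2 + 0 = -2, A[1][1] + B[1][2] = -5 + 2 = -3, A[1][2] + B[2][2] = -1 + 9 = 8) = -3 (attained at k = 1)
  C[2][0] = min over k of (A[2][0] + B[0][0] = -4 + 3 = -1, A[2][1] + B[1][0] = 9 + 3 = 12, A[2][2] + B[2][0] = -2 + 4 = 2) = -1 (attained at k = 0)
  C[2][1] = min over k of (A[2][0] + B[0][1] = -4 + -3 = -7, A[2][1] + B[1][1] = 9 + -4 = 5, A[2][2] + B[2][1] = -2 + 5 = 3) = -7 (attained at k = 0)
  C[2][2] = min over k of (A[2][0] + B[0][2] = -4 + 0 = -4, A[2][1] + B[1][2] = 9 + 2 = 11, A[2][2] + B[2][2] = -2 + 9 = 7) = -4 (attained at k = 0)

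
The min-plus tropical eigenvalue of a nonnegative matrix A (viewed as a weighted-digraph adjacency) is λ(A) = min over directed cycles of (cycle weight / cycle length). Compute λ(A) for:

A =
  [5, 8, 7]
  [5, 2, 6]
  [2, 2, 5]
λ(A) = 2

Enumerate directed cycles and compute their means (weight / length). Sample:
  cycle 0 → 0: weight = 5, length = 1, mean = 5/1 ≈ 5.000
  cycle 1 → 1: weight = 2, length = 1, mean = 2/1 ≈ 2.000
  cycle 2 → 2: weight = 5, length = 1, mean = 5/1 ≈ 5.000
  cycle 0 → 1 → 0: weight = 13, length = 2, mean = 13/2 ≈ 6.500
  cycle 0 → 2 → 0: weight = 9, length = 2, mean = 9/2 ≈ 4.500
  cycle 1 → 0 → 1: weight = 13, length = 2, mean = 13/2 ≈ 6.500
Minimum mean = 2.000, attained e.g. along the cycle 1 → 1 with weight 2 and length 1. So λ(A) = 2/1 = 2.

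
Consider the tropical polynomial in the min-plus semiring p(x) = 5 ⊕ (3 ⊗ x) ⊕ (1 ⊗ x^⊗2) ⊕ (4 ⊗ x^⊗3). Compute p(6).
p(6) = 5

A tropical monomial a ⊗ x^⊗i evaluates to a + i · x. Evaluating each term at x = 6:
  Term 0 contributes 5 + 0 · 6 = 5
  Term 1 contributes 3 + 1 · 6 = 9
  Term 2 contributes 1 + 2 · 6 = 13
  Term 3 contributes 4 + 3 · 6 = 22
p(6) = ⊕ of these = min[5, 9, 13, 22] = 5.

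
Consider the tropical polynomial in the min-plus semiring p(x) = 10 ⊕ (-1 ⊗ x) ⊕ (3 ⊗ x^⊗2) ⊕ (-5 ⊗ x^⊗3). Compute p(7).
p(7) = 6

A tropical monomial a ⊗ x^⊗i evaluates to a + i · x. Evaluating each term at x = 7:
  Term 0 contributes 10 + 0 · 7 = 10
  Term 1 contributes -1 + 1 · 7 = 6
  Term 2 contributes 3 + 2 · 7 = 17
  Term 3 contributes -5 + 3 · 7 = 16
p(7) = ⊕ of these = min[10, 6, 17, 16] = 6.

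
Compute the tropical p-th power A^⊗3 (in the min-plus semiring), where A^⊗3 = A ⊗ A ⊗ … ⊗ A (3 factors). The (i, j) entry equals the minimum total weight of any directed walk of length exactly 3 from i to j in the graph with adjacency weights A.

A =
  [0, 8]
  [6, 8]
A^⊗3 =
  [0, 8]
  [6, 14]

Each entry (A^⊗3)_ij equals the minimum over all length-3 walks i = v_0 → v_1 → … → v_3 = j of Σ_t A[v_t][v_{t+1}]. For example, for (i, j) = (0, 1) we minimise over 4 possible intermediate vertex sequences; the minimum is 8, attained along the walk 0 → 0 → 0 → 1.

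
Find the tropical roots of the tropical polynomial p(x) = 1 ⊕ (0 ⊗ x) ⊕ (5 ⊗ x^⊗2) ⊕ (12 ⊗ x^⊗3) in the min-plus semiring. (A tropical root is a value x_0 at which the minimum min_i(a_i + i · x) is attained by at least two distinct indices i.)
Roots: {-7, -5, 1}

Each tropical root is a break point of the lower envelope of the lines y = a_i + i · x (there are 4 lines, with slopes 0, 1, ..., 3). Only the lines that attain the minimum somewhere contribute to roots; other lines are dominated. Here the surviving (envelope) indices are i = 3, i = 2, i = 1, i = 0.
Intersections between consecutive envelope lines give the roots: for adjacent envelope indices i < j the intersection is x = (a_i − a_j) / (j − i). Reading off the sorted break points: {-7, -5, 1}.
Verification: at each break x_0, at least two indices attain the minimum of min_i(a_i + i · x_0).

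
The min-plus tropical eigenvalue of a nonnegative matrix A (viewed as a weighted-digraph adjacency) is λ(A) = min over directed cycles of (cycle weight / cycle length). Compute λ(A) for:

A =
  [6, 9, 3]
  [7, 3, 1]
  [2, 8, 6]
λ(A) = 5/2

Enumerate directed cycles and compute their means (weight / length). Sample:
  cycle 0 → 0: weight = 6, length = 1, mean = 6/1 ≈ 6.000
  cycle 1 → 1: weight = 3, length = 1, mean = 3/1 ≈ 3.000
  cycle 2 → 2: weight = 6, length = 1, mean = 6/1 ≈ 6.000
  cycle 0 → 1 → 0: weight = 16, length = 2, mean = 16/2 ≈ 8.000
  cycle 0 → 2 → 0: weight = 5, length = 2, mean = 5/2 ≈ 2.500
  cycle 1 → 0 → 1: weight = 16, length = 2, mean = 16/2 ≈ 8.000
Minimum mean = 2.500, attained e.g. along the cycle 0 → 2 → 0 with weight 5 and length 2. So λ(A) = 5/2 = 5/2.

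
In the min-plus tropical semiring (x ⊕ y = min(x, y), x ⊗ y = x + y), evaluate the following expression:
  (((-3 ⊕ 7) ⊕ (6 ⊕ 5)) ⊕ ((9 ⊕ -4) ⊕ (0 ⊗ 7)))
(((-3 ⊕ 7) ⊕ (6 ⊕ 5)) ⊕ ((9 ⊕ -4) ⊕ (0 ⊗ 7))) = -4

Expand innermost to outermost. Recall ⊕ takes the minimum of its arguments and ⊗ takes their sum. Working out the expression (((-3 ⊕ 7) ⊕ (6 ⊕ 5)) ⊕ ((9 ⊕ -4) ⊕ (0 ⊗ 7))) gives -4.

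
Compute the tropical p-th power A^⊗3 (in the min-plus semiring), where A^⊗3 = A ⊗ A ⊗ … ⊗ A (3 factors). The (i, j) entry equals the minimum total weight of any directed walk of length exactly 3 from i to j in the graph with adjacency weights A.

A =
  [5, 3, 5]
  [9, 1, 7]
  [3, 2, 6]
A^⊗3 =
  [13, 5, 11]
  [11, 3, 9]
  [11, 4, 10]

Each entry (A^⊗3)_ij equals the minimum over all length-3 walks i = v_0 → v_1 → … → v_3 = j of Σ_t A[v_t][v_{t+1}]. For example, for (i, j) = (0, 2) we minimise over 9 possible intermediate vertex sequences; the minimum is 11, attained along the walk 0 → 1 → 1 → 2.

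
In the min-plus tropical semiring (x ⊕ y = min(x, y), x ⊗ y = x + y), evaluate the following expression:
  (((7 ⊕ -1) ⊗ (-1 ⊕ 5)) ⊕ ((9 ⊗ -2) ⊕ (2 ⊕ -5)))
(((7 ⊕ -1) ⊗ (-1 ⊕ 5)) ⊕ ((9 ⊗ -2) ⊕ (2 ⊕ -5))) = -5

Expand innermost to outermost. Recall ⊕ takes the minimum of its arguments and ⊗ takes their sum. Working out the expression (((7 ⊕ -1) ⊗ (-1 ⊕ 5)) ⊕ ((9 ⊗ -2) ⊕ (2 ⊕ -5))) gives -5.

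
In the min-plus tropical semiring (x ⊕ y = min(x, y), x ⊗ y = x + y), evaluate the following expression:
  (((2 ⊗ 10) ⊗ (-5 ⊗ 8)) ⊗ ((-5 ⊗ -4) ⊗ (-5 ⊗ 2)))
(((2 ⊗ 10) ⊗ (-5 ⊗ 8)) ⊗ ((-5 ⊗ -4) ⊗ (-5 ⊗ 2))) = 3

Expand innermost to outermost. Recall ⊕ takes the minimum of its arguments and ⊗ takes their sum. Working out the expression (((2 ⊗ 10) ⊗ (-5 ⊗ 8)) ⊗ ((-5 ⊗ -4) ⊗ (-5 ⊗ 2))) gives 3.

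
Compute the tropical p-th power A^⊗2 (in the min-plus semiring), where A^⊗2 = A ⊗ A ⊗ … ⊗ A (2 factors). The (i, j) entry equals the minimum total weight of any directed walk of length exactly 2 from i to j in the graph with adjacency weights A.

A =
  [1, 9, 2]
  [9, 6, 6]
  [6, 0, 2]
A^⊗2 =
  [2, 2, 3]
  [10, 6, 8]
  [7, 2, 4]

Each entry (A^⊗2)_ij equals the minimum over all length-2 walks i = v_0 → v_1 → … → v_2 = j of Σ_t A[v_t][v_{t+1}]. For example, for (i, j) = (0, 2) we minimise over 3 possible intermediate vertex sequences; the minimum is 3, attained along the walk 0 → 0 → 2.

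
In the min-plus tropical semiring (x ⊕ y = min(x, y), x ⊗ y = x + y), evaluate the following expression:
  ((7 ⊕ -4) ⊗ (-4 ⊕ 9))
((7 ⊕ -4) ⊗ (-4 ⊕ 9)) = -8

Expand innermost to outermost. Recall ⊕ takes the minimum of its arguments and ⊗ takes their sum. Working out the expression ((7 ⊕ -4) ⊗ (-4 ⊕ 9)) gives -8.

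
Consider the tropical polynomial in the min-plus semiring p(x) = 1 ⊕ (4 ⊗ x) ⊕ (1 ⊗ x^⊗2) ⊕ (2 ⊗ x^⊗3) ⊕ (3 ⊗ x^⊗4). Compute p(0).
p(0) = 1

A tropical monomial a ⊗ x^⊗i evaluates to a + i · x. Evaluating each term at x = 0:
  Term 0 contributes 1 + 0 · 0 = 1
  Term 1 contributes 4 + 1 · 0 = 4
  Term 2 contributes 1 + 2 · 0 = 1
  Term 3 contributes 2 + 3 · 0 = 2
  Term 4 contributes 3 + 4 · 0 = 3
p(0) = ⊕ of these = min[1, 4, 1, 2, 3] = 1.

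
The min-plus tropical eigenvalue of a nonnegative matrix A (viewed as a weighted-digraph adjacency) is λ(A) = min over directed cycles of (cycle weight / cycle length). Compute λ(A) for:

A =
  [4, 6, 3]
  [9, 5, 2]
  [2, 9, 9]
λ(A) = 5/2

Enumerate directed cycles and compute their means (weight / length). Sample:
  cycle 0 → 0: weight = 4, length = 1, mean = 4/1 ≈ 4.000
  cycle 1 → 1: weight = 5, length = 1, mean = 5/1 ≈ 5.000
  cycle 2 → 2: weight = 9, length = 1, mean = 9/1 ≈ 9.000
  cycle 0 → 1 → 0: weight = 15, length = 2, mean = 15/2 ≈ 7.500
  cycle 0 → 2 → 0: weight = 5, length = 2, mean = 5/2 ≈ 2.500
  cycle 1 → 0 → 1: weight = 15, length = 2, mean = 15/2 ≈ 7.500
Minimum mean = 2.500, attained e.g. along the cycle 0 → 2 → 0 with weight 5 and length 2. So λ(A) = 5/2 = 5/2.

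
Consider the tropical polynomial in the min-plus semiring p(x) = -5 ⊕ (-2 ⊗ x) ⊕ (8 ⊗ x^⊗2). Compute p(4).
p(4) = -5

A tropical monomial a ⊗ x^⊗i evaluates to a + i · x. Evaluating each term at x = 4:
  Term 0 contributes -5 + 0 · 4 = -5
  Term 1 contributes -2 + 1 · 4 = 2
  Term 2 contributes 8 + 2 · 4 = 16
p(4) = ⊕ of these = min[-5, 2, 16] = -5.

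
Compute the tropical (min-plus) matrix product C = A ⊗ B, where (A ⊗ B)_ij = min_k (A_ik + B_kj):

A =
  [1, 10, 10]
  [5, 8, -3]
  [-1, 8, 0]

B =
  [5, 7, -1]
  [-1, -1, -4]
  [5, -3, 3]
A ⊗ B =
  [6, 7, 0]
  [2, -6, 0]
  [4, -3, -2]

Apply the min-plus product entry-by-entry:
  C[0][0] = min over k of (A[0][0] + B[0][0] = 1 + 5 = 6, A[0][1] + B[1][0] = 10 + -1 = 9, A[0][2] + B[2][0] = 10 + 5 = 15) = 6 (attained at k = 0)
  C[0][1] = min over k of (A[0][0] + B[0][1] = 1 + 7 = 8, A[0][1] + B[1][1] = 10 + -1 = 9, A[0][2] + B[2][1] = 10 + -3 = 7) = 7 (attained at k = 2)
  C[0][2] = min over k of (A[0][0] + B[0][2] = 1 + -1 = 0, A[0][1] + B[1][2] = 10 + -4 = 6, A[0][2] + B[2][2] = 10 + 3 = 13) = 0 (attained at k = 0)
  C[1][0] = min over k of (A[1][0] + B[0][0] = 5 + 5 = 10, A[1][1] + B[1][0] = 8 + -1 = 7, A[1][2] + B[2][0] = -3 + 5 = 2) = 2 (attained at k = 2)
  C[1][1] = min over k of (A[1][0] + B[0][1] = 5 + 7 = 12, A[1][1] + B[1][1] = 8 + -1 = 7, A[1][2] + B[2][1] = -3 + -3 = -6) = -6 (attained at k = 2)
  C[1][2] = min over k of (A[1][0] + B[0][2] = 5 + -1 = 4, A[1][1] + B[1][2] = 8 + -4 = 4, A[1][2] + B[2][2] = -3 + 3 = 0) = 0 (attained at k = 2)
  C[2][0] = min over k of (A[2][0] + B[0][0] = -1 + 5 = 4, A[2][1] + B[1][0] = 8 + -1 = 7, A[2][2] + B[2][0] = 0 + 5 = 5) = 4 (attained at k = 0)
  C[2][1] = min over k of (A[2][0] + B[0][1] = -1 + 7 = 6, A[2][1] + B[1][1] = 8 + -1 = 7, A[2][2] + B[2][1] = 0 + -3 = -3) = -3 (attained at k = 2)
  C[2][2] = min over k of (A[2][0] + B[0][2] = -1 + -1 = -2, A[2][1] + B[1][2] = 8 + -4 = 4, A[2][2] + B[2][2] = 0 + 3 = 3) = -2 (attained at k = 0)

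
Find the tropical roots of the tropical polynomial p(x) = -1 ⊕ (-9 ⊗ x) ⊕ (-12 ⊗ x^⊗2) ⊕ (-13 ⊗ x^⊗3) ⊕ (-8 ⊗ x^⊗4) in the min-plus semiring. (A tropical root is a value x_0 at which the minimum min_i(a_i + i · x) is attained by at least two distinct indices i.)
Roots: {-5, 1, 3, 8}

Each tropical root is a break point of the lower envelope of the lines y = a_i + i · x (there are 5 lines, with slopes 0, 1, ..., 4). Only the lines that attain the minimum somewhere contribute to roots; other lines are dominated. Here the surviving (envelope) indices are i = 4, i = 3, i = 2, i = 1, i = 0.
Intersections between consecutive envelope lines give the roots: for adjacent envelope indices i < j the intersection is x = (a_i − a_j) / (j − i). Reading off the sorted break points: {-5, 1, 3, 8}.
Verification: at each break x_0, at least two indices attain the minimum of min_i(a_i + i · x_0).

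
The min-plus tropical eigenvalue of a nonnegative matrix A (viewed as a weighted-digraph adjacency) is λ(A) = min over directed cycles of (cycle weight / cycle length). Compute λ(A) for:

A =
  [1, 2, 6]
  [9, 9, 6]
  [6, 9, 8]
λ(A) = 1

Enumerate directed cycles and compute their means (weight / length). Sample:
  cycle 0 → 0: weight = 1, length = 1, mean = 1/1 ≈ 1.000
  cycle 1 → 1: weight = 9, length = 1, mean = 9/1 ≈ 9.000
  cycle 2 → 2: weight = 8, length = 1, mean = 8/1 ≈ 8.000
  cycle 0 → 1 → 0: weight = 11, length = 2, mean = 11/2 ≈ 5.500
  cycle 0 → 2 → 0: weight = 12, length = 2, mean = 12/2 ≈ 6.000
  cycle 1 → 0 → 1: weight = 11, length = 2, mean = 11/2 ≈ 5.500
Minimum mean = 1.000, attained e.g. along the cycle 0 → 0 with weight 1 and length 1. So λ(A) = 1/1 = 1.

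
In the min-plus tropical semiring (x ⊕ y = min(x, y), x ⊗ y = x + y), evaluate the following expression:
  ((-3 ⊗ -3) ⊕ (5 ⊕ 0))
((-3 ⊗ -3) ⊕ (5 ⊕ 0)) = -6

Expand innermost to outermost. Recall ⊕ takes the minimum of its arguments and ⊗ takes their sum. Working out the expression ((-3 ⊗ -3) ⊕ (5 ⊕ 0)) gives -6.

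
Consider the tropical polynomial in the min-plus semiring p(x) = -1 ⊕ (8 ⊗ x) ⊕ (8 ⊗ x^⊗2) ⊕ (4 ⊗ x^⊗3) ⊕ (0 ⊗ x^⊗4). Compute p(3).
p(3) = -1

A tropical monomial a ⊗ x^⊗i evaluates to a + i · x. Evaluating each term at x = 3:
  Term 0 contributes -1 + 0 · 3 = -1
  Term 1 contributes 8 + 1 · 3 = 11
  Term 2 contributes 8 + 2 · 3 = 14
  Term 3 contributes 4 + 3 · 3 = 13
  Term 4 contributes 0 + 4 · 3 = 12
p(3) = ⊕ of these = min[-1, 11, 14, 13, 12] = -1.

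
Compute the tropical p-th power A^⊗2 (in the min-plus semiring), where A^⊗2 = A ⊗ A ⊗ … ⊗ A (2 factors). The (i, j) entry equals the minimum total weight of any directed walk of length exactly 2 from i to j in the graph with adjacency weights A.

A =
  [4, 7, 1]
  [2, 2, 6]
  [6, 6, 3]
A^⊗2 =
  [7, 7, 4]
  [4, 4, 3]
  [8, 8, 6]

Each entry (A^⊗2)_ij equals the minimum over all length-2 walks i = v_0 → v_1 → … → v_2 = j of Σ_t A[v_t][v_{t+1}]. For example, for (i, j) = (0, 2) we minimise over 3 possible intermediate vertex sequences; the minimum is 4, attained along the walk 0 → 2 → 2.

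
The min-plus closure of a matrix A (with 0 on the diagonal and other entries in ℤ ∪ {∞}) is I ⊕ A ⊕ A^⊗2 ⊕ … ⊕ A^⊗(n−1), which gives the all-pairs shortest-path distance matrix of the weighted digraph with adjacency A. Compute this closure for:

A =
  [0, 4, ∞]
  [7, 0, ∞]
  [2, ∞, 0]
Closure =
  [0, 4, ∞]
  [7, 0, ∞]
  [2, 6, 0]

This is the Floyd-Warshall all-pairs shortest-path computation. For each intermediate vertex k = 0, 1, …, 2, update dist[i][j] ← min(dist[i][j], dist[i][k] + dist[k][j]). The final matrix gives, for each (i, j), the minimum total weight of any directed path from i to j (possibly empty when i = j).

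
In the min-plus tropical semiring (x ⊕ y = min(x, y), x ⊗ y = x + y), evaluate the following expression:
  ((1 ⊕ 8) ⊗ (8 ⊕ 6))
((1 ⊕ 8) ⊗ (8 ⊕ 6)) = 7

Expand innermost to outermost. Recall ⊕ takes the minimum of its arguments and ⊗ takes their sum. Working out the expression ((1 ⊕ 8) ⊗ (8 ⊕ 6)) gives 7.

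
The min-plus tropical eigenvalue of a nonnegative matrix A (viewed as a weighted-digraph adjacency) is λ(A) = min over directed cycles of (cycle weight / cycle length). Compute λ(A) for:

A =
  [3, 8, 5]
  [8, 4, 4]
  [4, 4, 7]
λ(A) = 3

Enumerate directed cycles and compute their means (weight / length). Sample:
  cycle 0 → 0: weight = 3, length = 1, mean = 3/1 ≈ 3.000
  cycle 1 → 1: weight = 4, length = 1, mean = 4/1 ≈ 4.000
  cycle 2 → 2: weight = 7, length = 1, mean = 7/1 ≈ 7.000
  cycle 0 → 1 → 0: weight = 16, length = 2, mean = 16/2 ≈ 8.000
  cycle 0 → 2 → 0: weight = 9, length = 2, mean = 9/2 ≈ 4.500
  cycle 1 → 0 → 1: weight = 16, length = 2, mean = 16/2 ≈ 8.000
Minimum mean = 3.000, attained e.g. along the cycle 0 → 0 with weight 3 and length 1. So λ(A) = 3/1 = 3.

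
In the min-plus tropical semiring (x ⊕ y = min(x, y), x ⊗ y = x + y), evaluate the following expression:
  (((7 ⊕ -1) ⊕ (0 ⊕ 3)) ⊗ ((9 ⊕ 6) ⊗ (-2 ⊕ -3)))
(((7 ⊕ -1) ⊕ (0 ⊕ 3)) ⊗ ((9 ⊕ 6) ⊗ (-2 ⊕ -3))) = 2

Expand innermost to outermost. Recall ⊕ takes the minimum of its arguments and ⊗ takes their sum. Working out the expression (((7 ⊕ -1) ⊕ (0 ⊕ 3)) ⊗ ((9 ⊕ 6) ⊗ (-2 ⊕ -3))) gives 2.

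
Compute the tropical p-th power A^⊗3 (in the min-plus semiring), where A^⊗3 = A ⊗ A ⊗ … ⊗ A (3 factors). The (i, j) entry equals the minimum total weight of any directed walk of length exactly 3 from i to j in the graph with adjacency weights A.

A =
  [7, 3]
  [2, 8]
A^⊗3 =
  [12, 8]
  [7, 12]

Each entry (A^⊗3)_ij equals the minimum over all length-3 walks i = v_0 → v_1 → … → v_3 = j of Σ_t A[v_t][v_{t+1}]. For example, for (i, j) = (0, 1) we minimise over 4 possible intermediate vertex sequences; the minimum is 8, attained along the walk 0 → 1 → 0 → 1.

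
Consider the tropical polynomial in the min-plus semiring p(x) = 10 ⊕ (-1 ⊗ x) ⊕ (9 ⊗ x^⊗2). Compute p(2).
p(2) = 1

A tropical monomial a ⊗ x^⊗i evaluates to a + i · x. Evaluating each term at x = 2:
  Term 0 contributes 10 + 0 · 2 = 10
  Term 1 contributes -1 + 1 · 2 = 1
  Term 2 contributes 9 + 2 · 2 = 13
p(2) = ⊕ of these = min[10, 1, 13] = 1.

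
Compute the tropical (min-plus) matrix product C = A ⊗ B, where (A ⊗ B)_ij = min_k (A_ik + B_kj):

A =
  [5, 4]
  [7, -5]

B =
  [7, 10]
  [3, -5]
A ⊗ B =
  [7, -1]
  [-2, -10]

Apply the min-plus product entry-by-entry:
  C[0][0] = min over k of (A[0][0] + B[0][0] = 5 + 7 = 12, A[0][1] + B[1][0] = 4 + 3 = 7) = 7 (attained at k = 1)
  C[0][1] = min over k of (A[0][0] + B[0][1] = 5 + 10 = 15, A[0][1] + B[1][1] = 4 + -5 = -1) = -1 (attained at k = 1)
  C[1][0] = min over k of (A[1][0] + B[0][0] = 7 + 7 = 14, A[1][1] + B[1][0] = -5 + 3 = -2) = -2 (attained at k = 1)
  C[1][1] = min over k of (A[1][0] + B[0][1] = 7 + 10 = 17, A[1][1] + B[1][1] = -5 + -5 = -10) = -10 (attained at k = 1)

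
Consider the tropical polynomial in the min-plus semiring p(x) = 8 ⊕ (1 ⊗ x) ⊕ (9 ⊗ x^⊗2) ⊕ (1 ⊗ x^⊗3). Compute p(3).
p(3) = 4

A tropical monomial a ⊗ x^⊗i evaluates to a + i · x. Evaluating each term at x = 3:
  Term 0 contributes 8 + 0 · 3 = 8
  Term 1 contributes 1 + 1 · 3 = 4
  Term 2 contributes 9 + 2 · 3 = 15
  Term 3 contributes 1 + 3 · 3 = 10
p(3) = ⊕ of these = min[8, 4, 15, 10] = 4.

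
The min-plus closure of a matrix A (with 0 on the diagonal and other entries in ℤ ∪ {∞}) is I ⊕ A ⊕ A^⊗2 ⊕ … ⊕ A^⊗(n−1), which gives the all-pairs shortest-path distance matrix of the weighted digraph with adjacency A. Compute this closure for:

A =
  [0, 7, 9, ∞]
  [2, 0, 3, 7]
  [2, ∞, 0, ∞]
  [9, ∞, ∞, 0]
Closure =
  [0, 7, 9, 14]
  [2, 0, 3, 7]
  [2, 9, 0, 16]
  [9, 16, 18, 0]

This is the Floyd-Warshall all-pairs shortest-path computation. For each intermediate vertex k = 0, 1, …, 3, update dist[i][j] ← min(dist[i][j], dist[i][k] + dist[k][j]). The final matrix gives, for each (i, j), the minimum total weight of any directed path from i to j (possibly empty when i = j).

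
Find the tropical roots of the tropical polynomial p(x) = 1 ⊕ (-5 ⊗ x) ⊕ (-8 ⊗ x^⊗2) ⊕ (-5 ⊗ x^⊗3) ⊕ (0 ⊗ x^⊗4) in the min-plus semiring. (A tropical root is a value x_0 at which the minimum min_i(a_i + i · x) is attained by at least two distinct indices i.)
Roots: {-5, -3, 3, 6}

Each tropical root is a break point of the lower envelope of the lines y = a_i + i · x (there are 5 lines, with slopes 0, 1, ..., 4). Only the lines that attain the minimum somewhere contribute to roots; other lines are dominated. Here the surviving (envelope) indices are i = 4, i = 3, i = 2, i = 1, i = 0.
Intersections between consecutive envelope lines give the roots: for adjacent envelope indices i < j the intersection is x = (a_i − a_j) / (j − i). Reading off the sorted break points: {-5, -3, 3, 6}.
Verification: at each break x_0, at least two indices attain the minimum of min_i(a_i + i · x_0).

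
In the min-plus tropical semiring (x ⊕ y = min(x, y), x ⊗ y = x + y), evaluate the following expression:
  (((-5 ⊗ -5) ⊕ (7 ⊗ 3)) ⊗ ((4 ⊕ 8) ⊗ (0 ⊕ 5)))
(((-5 ⊗ -5) ⊕ (7 ⊗ 3)) ⊗ ((4 ⊕ 8) ⊗ (0 ⊕ 5))) = -6

Expand innermost to outermost. Recall ⊕ takes the minimum of its arguments and ⊗ takes their sum. Working out the expression (((-5 ⊗ -5) ⊕ (7 ⊗ 3)) ⊗ ((4 ⊕ 8) ⊗ (0 ⊕ 5))) gives -6.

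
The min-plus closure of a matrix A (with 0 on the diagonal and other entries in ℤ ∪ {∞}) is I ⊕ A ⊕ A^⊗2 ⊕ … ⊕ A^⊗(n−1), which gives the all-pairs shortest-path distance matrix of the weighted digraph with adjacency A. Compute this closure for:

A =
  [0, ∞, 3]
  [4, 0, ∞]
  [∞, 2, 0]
Closure =
  [0, 5, 3]
  [4, 0, 7]
  [6, 2, 0]

This is the Floyd-Warshall all-pairs shortest-path computation. For each intermediate vertex k = 0, 1, …, 2, update dist[i][j] ← min(dist[i][j], dist[i][k] + dist[k][j]). The final matrix gives, for each (i, j), the minimum total weight of any directed path from i to j (possibly empty when i = j).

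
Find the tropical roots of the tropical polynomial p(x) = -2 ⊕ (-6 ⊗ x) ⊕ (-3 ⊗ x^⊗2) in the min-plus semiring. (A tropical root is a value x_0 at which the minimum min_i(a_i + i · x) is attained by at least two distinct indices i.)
Roots: {-3, 4}

Each tropical root is a break point of the lower envelope of the lines y = a_i + i · x (there are 3 lines, with slopes 0, 1, ..., 2). Only the lines that attain the minimum somewhere contribute to roots; other lines are dominated. Here the surviving (envelope) indices are i = 2, i = 1, i = 0.
Intersections between consecutive envelope lines give the roots: for adjacent envelope indices i < j the intersection is x = (a_i − a_j) / (j − i). Reading off the sorted break points: {-3, 4}.
Verification: at each break x_0, at least two indices attain the minimum of min_i(a_i + i · x_0).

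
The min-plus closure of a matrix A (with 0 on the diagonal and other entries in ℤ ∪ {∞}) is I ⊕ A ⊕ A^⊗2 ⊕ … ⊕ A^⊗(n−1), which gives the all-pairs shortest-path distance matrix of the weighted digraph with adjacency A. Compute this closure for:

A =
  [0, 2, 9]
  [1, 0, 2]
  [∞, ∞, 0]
Closure =
  [0, 2, 4]
  [1, 0, 2]
  [∞, ∞, 0]

This is the Floyd-Warshall all-pairs shortest-path computation. For each intermediate vertex k = 0, 1, …, 2, update dist[i][j] ← min(dist[i][j], dist[i][k] + dist[k][j]). The final matrix gives, for each (i, j), the minimum total weight of any directed path from i to j (possibly empty when i = j).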